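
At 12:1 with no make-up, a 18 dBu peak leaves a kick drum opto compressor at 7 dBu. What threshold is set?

Gain reduction = 18 − 7 = 11 dB; output overshoot = GR / (R − 1) = 11 / 11 = 1 dB.
Threshold = output − output overshoot = 7 − 1 = 6 dBu.

6 dBu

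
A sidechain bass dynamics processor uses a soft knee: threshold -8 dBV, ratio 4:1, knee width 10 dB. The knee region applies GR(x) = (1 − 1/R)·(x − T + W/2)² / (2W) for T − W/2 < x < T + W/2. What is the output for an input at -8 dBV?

-8.9375 dBV

x − T + W/2 = -8 − (-8) + 5 = 5.
GR = (1 − 1/4) × 5² / 20 = 0.75 × 25 / 20 = 0.9375 dB.
Output = -8 − 0.9375 = -8.9375 dBV.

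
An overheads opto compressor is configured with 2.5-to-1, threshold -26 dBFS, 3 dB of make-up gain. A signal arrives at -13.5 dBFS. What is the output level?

-18 dBFS

-13.5 dBFS sits 12.5 dB over threshold.
2.5:1 compression reduces that to 12.5/2.5 = 5 dB over.
So the level is -26 + 5 = -21 dBFS; make-up adds 3 dB, giving -18 dBFS.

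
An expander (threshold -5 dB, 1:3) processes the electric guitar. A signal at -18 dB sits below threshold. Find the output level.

Undershoot = (-5) − (-18) = 13 dB.
At 1:3, that expands to 39 dB under threshold.
Output = -5 − 39 = -44 dB.

-44 dB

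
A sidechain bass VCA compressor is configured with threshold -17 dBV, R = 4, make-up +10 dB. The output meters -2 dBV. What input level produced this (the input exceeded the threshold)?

3 dBV

Remove make-up: -2 − 10 = -12 dBV.
The compressed level sits -12 − (-17) = 5 dB over threshold.
Before 4:1 compression the overshoot was 5 × 4 = 20 dB, so input = -17 + 20 = 3 dBV.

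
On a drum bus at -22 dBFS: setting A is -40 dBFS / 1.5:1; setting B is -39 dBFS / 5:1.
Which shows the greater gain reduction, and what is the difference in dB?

A: overshoot 18 dB → output overshoot 12 dB → GR 6 dB.
B: overshoot 17 dB → output overshoot 3.4 dB → GR 13.6 dB.
B reduces 7.6 dB more.

B, by 7.6 dB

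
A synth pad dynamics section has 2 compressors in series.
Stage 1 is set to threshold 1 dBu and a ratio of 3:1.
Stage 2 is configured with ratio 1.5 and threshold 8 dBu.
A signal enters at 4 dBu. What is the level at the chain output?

2 dBu

Stage 1: overshoot 3 dB → 3/3 = 1 dB → 2 dBu.
Stage 2: below threshold (2 ≤ 8); passes unchanged; output 2 dBu.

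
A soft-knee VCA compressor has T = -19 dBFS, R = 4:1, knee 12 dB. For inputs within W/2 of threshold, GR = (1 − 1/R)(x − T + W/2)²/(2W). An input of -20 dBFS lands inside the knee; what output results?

-20.78125 dBFS

x − T + W/2 = -20 − (-19) + 6 = 5.
GR = (1 − 1/4) × 5² / 24 = 0.75 × 25 / 24 = 0.78125 dB.
Output = -20 − 0.78125 = -20.78125 dBFS.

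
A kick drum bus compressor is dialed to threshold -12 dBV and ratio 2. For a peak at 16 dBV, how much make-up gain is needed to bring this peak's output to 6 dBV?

4 dB

The peak compresses to -12 + 28/2 = 2 dBV.
To reach 6 dBV requires 6 − 2 = 4 dB of make-up.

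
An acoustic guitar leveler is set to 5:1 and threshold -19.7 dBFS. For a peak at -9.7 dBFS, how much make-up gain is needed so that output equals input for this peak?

8 dB

Overshoot 10 dB → 10/5 = 2 dB after compression, so the compressed level is -19.7 + 2 = -17.7 dBFS.
Make-up = target − compressed = -9.7 − (-17.7) = 8 dB.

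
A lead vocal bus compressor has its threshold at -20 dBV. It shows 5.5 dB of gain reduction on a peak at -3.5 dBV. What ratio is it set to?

1.5:1

Input overshoot = -3.5 − (-20) = 16.5 dB.
Output overshoot = 16.5 − 5.5 = 11 dB.
Ratio = input overshoot / output overshoot = 16.5 / 11 = 1.5.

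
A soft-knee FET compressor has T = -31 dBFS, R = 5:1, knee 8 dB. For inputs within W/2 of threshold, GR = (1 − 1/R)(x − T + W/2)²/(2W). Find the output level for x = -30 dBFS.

-31.25 dBFS

x − T + W/2 = -30 − (-31) + 4 = 5.
GR = (1 − 1/5) × 5² / 16 = 0.8 × 25 / 16 = 1.25 dB.
Output = -30 − 1.25 = -31.25 dBFS.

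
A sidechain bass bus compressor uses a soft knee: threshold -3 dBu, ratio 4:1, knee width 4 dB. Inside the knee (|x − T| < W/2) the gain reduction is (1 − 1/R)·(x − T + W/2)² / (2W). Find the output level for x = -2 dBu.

-2.84375 dBu

x − T + W/2 = -2 − (-3) + 2 = 3.
GR = (1 − 1/4) × 3² / 8 = 0.75 × 9 / 8 = 0.84375 dB.
Output = -2 − 0.84375 = -2.84375 dBu.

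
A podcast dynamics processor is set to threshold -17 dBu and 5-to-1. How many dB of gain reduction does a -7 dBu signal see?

The signal is 10 dB above threshold.
A 5:1 ratio leaves 2 dB of that excess.
So the signal is attenuated by 10 − 2 = 8 dB.

8 dB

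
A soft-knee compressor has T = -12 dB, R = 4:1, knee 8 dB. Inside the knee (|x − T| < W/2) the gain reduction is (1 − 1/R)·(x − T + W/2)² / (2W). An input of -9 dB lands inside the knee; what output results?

x − T + W/2 = -9 − (-12) + 4 = 7.
GR = (1 − 1/4) × 7² / 16 = 0.75 × 49 / 16 = 2.296875 dB.
Output = -9 − 2.296875 = -11.296875 dB.

-11.296875 dB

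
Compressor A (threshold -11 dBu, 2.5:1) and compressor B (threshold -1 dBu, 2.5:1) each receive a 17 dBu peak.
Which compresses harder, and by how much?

A, by 6 dB

A: overshoot 28 dB → output overshoot 11.2 dB → GR 16.8 dB.
B: overshoot 18 dB → output overshoot 7.2 dB → GR 10.8 dB.
A reduces 6 dB more.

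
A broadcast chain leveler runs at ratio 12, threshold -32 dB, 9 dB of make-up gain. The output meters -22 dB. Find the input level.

Remove make-up: -22 − 9 = -31 dB.
Post-compression overshoot = -31 − (-32) = 1 dB.
Input overshoot = R × output overshoot = 12 dB → input = -32 + 12 = -20 dB.

-20 dB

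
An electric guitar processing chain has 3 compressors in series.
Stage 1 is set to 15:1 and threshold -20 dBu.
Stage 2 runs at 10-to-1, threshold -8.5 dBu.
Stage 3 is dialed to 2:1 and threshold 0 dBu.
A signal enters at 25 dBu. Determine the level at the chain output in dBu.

-17 dBu

Stage 1: 45 dB above -20 dBu, reduced 15:1 to 3 dB above → -17 dBu.
Stage 2: -17 dBu is at or below the -8.5 dBu threshold — no compression; output -17 dBu.
Stage 3: -17 dBu is at or below the 0 dBu threshold — no compression; output -17 dBu.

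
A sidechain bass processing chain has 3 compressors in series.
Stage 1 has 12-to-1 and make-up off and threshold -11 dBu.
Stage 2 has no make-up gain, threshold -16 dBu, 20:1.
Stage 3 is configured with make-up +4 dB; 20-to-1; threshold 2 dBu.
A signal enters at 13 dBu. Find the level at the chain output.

Stage 1: 24 dB above -11 dBu, reduced 12:1 to 2 dB above → -9 dBu.
Stage 2: 7 dB above -16 dBu, reduced 20:1 to 0.35 dB above → -15.65 dBu.
Stage 3: -15.65 dBu ≤ 2 dBu, so stage 3 doesn't engage; make-up brings it to -11.65 dBu.

-11.65 dBu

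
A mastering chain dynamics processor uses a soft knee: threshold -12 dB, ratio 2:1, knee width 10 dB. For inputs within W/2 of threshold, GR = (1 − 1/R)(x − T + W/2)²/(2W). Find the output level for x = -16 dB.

x − T + W/2 = -16 − (-12) + 5 = 1.
GR = (1 − 1/2) × 1² / 20 = 0.5 × 1 / 20 = 0.025 dB.
Output = -16 − 0.025 = -16.025 dB.

-16.025 dB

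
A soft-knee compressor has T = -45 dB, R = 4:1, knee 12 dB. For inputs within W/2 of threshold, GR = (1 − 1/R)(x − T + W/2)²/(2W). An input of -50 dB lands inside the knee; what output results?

x − T + W/2 = -50 − (-45) + 6 = 1.
GR = (1 − 1/4) × 1² / 24 = 0.75 × 1 / 24 = 0.03125 dB.
Output = -50 − 0.03125 = -50.03125 dB.

-50.03125 dB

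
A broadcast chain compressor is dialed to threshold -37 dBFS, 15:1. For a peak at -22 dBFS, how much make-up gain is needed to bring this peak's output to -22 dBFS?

Overshoot 15 dB → 15/15 = 1 dB after compression, so the compressed level is -37 + 1 = -36 dBFS.
Make-up = target − compressed = -22 − (-36) = 14 dB.

14 dB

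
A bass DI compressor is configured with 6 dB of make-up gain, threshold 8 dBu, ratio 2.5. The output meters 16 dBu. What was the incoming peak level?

Stripping the +6 dB make-up gives 10 dBu at the gain stage.
That's 2 dB above the 8 dBu threshold.
Undo the ratio: input overshoot = 2 × 2.5 = 5 dB, giving input = 13 dBu.

13 dBu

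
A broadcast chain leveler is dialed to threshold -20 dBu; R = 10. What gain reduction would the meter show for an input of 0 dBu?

The signal is 20 dB above threshold.
After 10:1 compression the overshoot becomes 20/10 = 2 dB.
GR = overshoot in − overshoot out = 20 − 2 = 18 dB.

18 dB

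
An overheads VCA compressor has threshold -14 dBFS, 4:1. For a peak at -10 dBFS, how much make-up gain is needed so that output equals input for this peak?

Without make-up, output = threshold + overshoot/4 = -14 + 1 = -13 dBFS.
Gap to target: 3 dB.

3 dB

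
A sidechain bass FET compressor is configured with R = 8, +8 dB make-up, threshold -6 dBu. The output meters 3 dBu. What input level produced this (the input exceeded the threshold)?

Stripping the +8 dB make-up gives -5 dBu at the gain stage.
The compressed level sits -5 − (-6) = 1 dB over threshold.
Before 8:1 compression the overshoot was 1 × 8 = 8 dB, so input = -6 + 8 = 2 dBu.

2 dBu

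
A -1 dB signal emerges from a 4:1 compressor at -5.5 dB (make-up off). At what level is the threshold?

-7 dB

Let T be the threshold. Output overshoot = (input overshoot)/R, so -5.5 − T = (-1 − T)/4.
4·(-5.5 − T) = -1 − T → 3·T = -22 − (-1) = -21.
T = -21/3 = -7 dB.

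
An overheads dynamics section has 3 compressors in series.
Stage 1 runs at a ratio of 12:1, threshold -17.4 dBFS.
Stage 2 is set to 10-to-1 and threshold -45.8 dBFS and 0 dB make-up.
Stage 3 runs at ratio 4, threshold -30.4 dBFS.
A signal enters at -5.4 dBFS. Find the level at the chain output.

-42.86 dBFS

Stage 1: 12 dB above -17.4 dBFS, reduced 12:1 to 1 dB above → -16.4 dBFS.
Stage 2: -16.4 dBFS is 29.4 dB over -45.8 dBFS; at 10:1 that becomes 2.94 dB over, giving -42.86 dBFS.
Stage 3: below threshold (-42.86 ≤ -30.4); passes unchanged; output -42.86 dBFS.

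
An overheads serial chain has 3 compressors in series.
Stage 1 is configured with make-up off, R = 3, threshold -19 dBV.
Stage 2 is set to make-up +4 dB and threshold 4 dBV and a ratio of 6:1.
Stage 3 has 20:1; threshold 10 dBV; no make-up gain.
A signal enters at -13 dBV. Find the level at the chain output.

-13 dBV

Stage 1: 6 dB above -19 dBV, reduced 3:1 to 2 dB above → -17 dBV.
Stage 2: below threshold (-17 ≤ 4); passes unchanged; make-up brings it to -13 dBV.
Stage 3: -13 dBV is at or below the 10 dBV threshold — no compression; output -13 dBV.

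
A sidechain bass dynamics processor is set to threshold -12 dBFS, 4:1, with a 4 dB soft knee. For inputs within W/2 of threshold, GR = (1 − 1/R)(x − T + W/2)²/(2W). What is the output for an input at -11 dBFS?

-11.84375 dBFS

x − T + W/2 = -11 − (-12) + 2 = 3.
GR = (1 − 1/4) × 3² / 8 = 0.75 × 9 / 8 = 0.84375 dB.
Output = -11 − 0.84375 = -11.84375 dBFS.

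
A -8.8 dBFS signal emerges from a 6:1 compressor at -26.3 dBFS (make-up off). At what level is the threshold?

Let T be the threshold. Output overshoot = (input overshoot)/R, so -26.3 − T = (-8.8 − T)/6.
6·(-26.3 − T) = -8.8 − T → 5·T = -157.8 − (-8.8) = -149.
T = -149/5 = -29.8 dBFS.

-29.8 dBFS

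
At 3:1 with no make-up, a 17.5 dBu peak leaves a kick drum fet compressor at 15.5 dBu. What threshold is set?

14.5 dBu

Let T be the threshold. Output overshoot = (input overshoot)/R, so 15.5 − T = (17.5 − T)/3.
3·(15.5 − T) = 17.5 − T → 2·T = 46.5 − 17.5 = 29.
T = 29/2 = 14.5 dBu.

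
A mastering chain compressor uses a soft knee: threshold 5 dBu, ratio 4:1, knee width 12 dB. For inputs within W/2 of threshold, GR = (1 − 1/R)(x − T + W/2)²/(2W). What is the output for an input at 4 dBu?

x − T + W/2 = 4 − 5 + 6 = 5.
GR = (1 − 1/4) × 5² / 24 = 0.75 × 25 / 24 = 0.78125 dB.
Output = 4 − 0.78125 = 3.21875 dBu.

3.21875 dBu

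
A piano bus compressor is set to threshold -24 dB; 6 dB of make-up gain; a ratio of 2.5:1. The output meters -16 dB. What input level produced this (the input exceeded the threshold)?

Stripping the +6 dB make-up gives -22 dB at the gain stage.
Post-compression overshoot = -22 − (-24) = 2 dB.
Undo the ratio: input overshoot = 2 × 2.5 = 5 dB, giving input = -19 dB.

-19 dB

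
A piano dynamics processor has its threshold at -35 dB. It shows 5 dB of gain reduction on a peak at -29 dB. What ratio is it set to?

Input overshoot = -29 − (-35) = 6 dB.
Output overshoot = 6 − 5 = 1 dB.
Ratio = input overshoot / output overshoot = 6 / 1 = 6.

6:1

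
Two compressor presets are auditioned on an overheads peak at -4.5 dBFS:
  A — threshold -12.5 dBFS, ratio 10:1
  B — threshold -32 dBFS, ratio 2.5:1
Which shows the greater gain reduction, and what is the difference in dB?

B, by 9.3 dB

A: GR = 8 − 8/10 = 7.2 dB.
B: GR = 27.5 − 27.5/2.5 = 16.5 dB.
B applies 9.3 dB more gain reduction.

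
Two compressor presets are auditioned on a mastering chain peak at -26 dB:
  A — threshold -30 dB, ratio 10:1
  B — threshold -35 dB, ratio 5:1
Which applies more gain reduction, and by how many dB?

B, by 3.6 dB

A: GR = 4 − 4/10 = 3.6 dB.
B: GR = 9 − 9/5 = 7.2 dB.
B reduces 3.6 dB more.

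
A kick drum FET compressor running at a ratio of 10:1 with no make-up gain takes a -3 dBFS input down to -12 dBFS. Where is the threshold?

Gain reduction = -3 − (-12) = 9 dB; output overshoot = GR / (R − 1) = 9 / 9 = 1 dB.
Threshold = output − output overshoot = -12 − 1 = -13 dBFS.

-13 dBFS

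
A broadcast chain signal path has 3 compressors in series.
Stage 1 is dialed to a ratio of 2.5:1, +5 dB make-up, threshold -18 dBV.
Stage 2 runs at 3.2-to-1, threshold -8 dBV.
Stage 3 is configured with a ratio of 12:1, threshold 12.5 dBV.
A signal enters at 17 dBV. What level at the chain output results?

-5.1875 dBV

Stage 1: 35 dB above -18 dBV, reduced 2.5:1 to 14 dB above → -4 dBV; +5 dB make-up → 1 dBV.
Stage 2: 9 dB above -8 dBV, reduced 3.2:1 to 2.8125 dB above → -5.1875 dBV.
Stage 3: -5.1875 dBV ≤ 12.5 dBV, so stage 3 doesn't engage; output -5.1875 dBV.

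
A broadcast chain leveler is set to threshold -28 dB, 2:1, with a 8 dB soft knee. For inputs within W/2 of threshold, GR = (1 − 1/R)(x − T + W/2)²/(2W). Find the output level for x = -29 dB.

x − T + W/2 = -29 − (-28) + 4 = 3.
GR = (1 − 1/2) × 3² / 16 = 0.5 × 9 / 16 = 0.28125 dB.
Output = -29 − 0.28125 = -29.28125 dB.

-29.28125 dB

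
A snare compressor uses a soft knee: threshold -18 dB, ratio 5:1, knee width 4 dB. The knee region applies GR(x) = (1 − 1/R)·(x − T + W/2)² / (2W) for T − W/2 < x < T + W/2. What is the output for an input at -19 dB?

x − T + W/2 = -19 − (-18) + 2 = 1.
GR = (1 − 1/5) × 1² / 8 = 0.8 × 1 / 8 = 0.1 dB.
Output = -19 − 0.1 = -19.1 dB.

-19.1 dB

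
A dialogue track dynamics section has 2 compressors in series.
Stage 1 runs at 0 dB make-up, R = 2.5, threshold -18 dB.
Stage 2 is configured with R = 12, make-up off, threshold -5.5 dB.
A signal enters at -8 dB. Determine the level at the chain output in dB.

Stage 1: -8 dB is 10 dB over -18 dB; at 2.5:1 that becomes 4 dB over, giving -14 dB.
Stage 2: -14 dB is at or below the -5.5 dB threshold — no compression; output -14 dB.

-14 dB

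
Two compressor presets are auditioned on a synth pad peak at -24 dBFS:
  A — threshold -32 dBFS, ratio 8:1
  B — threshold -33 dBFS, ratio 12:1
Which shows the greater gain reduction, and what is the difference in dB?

B, by 1.25 dB

A: 8 dB over, compressed to 1 dB over, so 7 dB of GR.
B: 9 dB over, compressed to 0.75 dB over, so 8.25 dB of GR.
Difference: 1.25 dB in favour of B.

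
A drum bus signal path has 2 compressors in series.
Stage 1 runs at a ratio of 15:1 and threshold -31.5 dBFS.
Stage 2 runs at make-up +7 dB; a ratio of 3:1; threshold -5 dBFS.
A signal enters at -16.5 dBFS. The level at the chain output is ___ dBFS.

-23.5 dBFS

Stage 1: -16.5 dBFS is 15 dB over -31.5 dBFS; at 15:1 that becomes 1 dB over, giving -30.5 dBFS.
Stage 2: -30.5 dBFS ≤ -5 dBFS, so stage 2 doesn't engage; make-up brings it to -23.5 dBFS.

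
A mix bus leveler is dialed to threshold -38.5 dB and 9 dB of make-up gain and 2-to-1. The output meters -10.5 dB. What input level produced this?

Before make-up, the level was -10.5 − 9 = -19.5 dB.
Post-compression overshoot = -19.5 − (-38.5) = 19 dB.
Undo the ratio: input overshoot = 19 × 2 = 38 dB, giving input = -0.5 dB.

-0.5 dB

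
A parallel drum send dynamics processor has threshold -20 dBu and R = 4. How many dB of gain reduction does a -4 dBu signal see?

12 dB

The signal is 16 dB above threshold.
After 4:1 compression the overshoot becomes 16/4 = 4 dB.
Gain reduction = 16 − 4 = 12 dB.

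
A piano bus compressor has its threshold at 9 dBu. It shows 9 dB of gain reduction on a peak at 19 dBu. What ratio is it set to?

Input overshoot = 19 − 9 = 10 dB.
Output overshoot = 10 − 9 = 1 dB.
Ratio = input overshoot / output overshoot = 10 / 1 = 10.

10:1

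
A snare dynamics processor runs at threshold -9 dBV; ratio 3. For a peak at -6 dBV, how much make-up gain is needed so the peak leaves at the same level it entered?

Without make-up, output = threshold + overshoot/3 = -9 + 1 = -8 dBV.
Gap to target: 2 dB.

2 dB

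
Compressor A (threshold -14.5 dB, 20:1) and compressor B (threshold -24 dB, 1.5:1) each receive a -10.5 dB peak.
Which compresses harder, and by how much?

B, by 0.7 dB

A: 4 dB over, compressed to 0.2 dB over, so 3.8 dB of GR.
B: 13.5 dB over, compressed to 9 dB over, so 4.5 dB of GR.
Difference: 0.7 dB in favour of B.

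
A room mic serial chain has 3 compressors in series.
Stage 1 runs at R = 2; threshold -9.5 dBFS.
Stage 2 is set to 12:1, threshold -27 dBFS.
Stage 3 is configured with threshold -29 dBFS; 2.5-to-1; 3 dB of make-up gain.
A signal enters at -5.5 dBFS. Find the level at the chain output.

-24.55 dBFS

Stage 1: -5.5 dBFS is 4 dB over -9.5 dBFS; at 2:1 that becomes 2 dB over, giving -7.5 dBFS.
Stage 2: overshoot 19.5 dB → 19.5/12 = 1.625 dB → -25.375 dBFS.
Stage 3: -25.375 dBFS is 3.625 dB over -29 dBFS; at 2.5:1 that becomes 1.45 dB over, giving -27.55 dBFS; +3 dB make-up → -24.55 dBFS.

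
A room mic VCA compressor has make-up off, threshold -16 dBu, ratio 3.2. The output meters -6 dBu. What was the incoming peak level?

The compressed level sits -6 − (-16) = 10 dB over threshold.
Before 3.2:1 compression the overshoot was 10 × 3.2 = 32 dB, so input = -16 + 32 = 16 dBu.

16 dBu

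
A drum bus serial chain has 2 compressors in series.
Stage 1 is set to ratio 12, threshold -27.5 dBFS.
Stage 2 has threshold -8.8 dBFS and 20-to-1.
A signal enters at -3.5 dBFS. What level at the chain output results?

Stage 1: overshoot 24 dB → 24/12 = 2 dB → -25.5 dBFS.
Stage 2: -25.5 dBFS ≤ -8.8 dBFS, so stage 2 doesn't engage; output -25.5 dBFS.

-25.5 dBFS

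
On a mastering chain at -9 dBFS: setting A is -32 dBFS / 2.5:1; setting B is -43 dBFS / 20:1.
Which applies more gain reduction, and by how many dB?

A: overshoot 23 dB → output overshoot 9.2 dB → GR 13.8 dB.
B: overshoot 34 dB → output overshoot 1.7 dB → GR 32.3 dB.
B applies 18.5 dB more gain reduction.

B, by 18.5 dB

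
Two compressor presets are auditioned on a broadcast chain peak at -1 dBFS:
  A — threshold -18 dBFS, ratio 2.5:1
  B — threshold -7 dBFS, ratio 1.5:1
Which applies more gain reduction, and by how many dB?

A, by 8.2 dB

A: GR = 17 − 17/2.5 = 10.2 dB.
B: GR = 6 − 6/1.5 = 2 dB.
A applies 8.2 dB more gain reduction.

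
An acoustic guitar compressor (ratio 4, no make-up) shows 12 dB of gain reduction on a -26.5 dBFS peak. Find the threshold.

-42.5 dBFS

Input is 16 dB above T (since output overshoot × R = input overshoot: (-38.5 − T)·4 = -26.5 − T gives T = -42.5 dBFS).
Check: -42.5 + (-26.5 − (-42.5))/4 = -42.5 + 4 = -38.5 dBFS. ✓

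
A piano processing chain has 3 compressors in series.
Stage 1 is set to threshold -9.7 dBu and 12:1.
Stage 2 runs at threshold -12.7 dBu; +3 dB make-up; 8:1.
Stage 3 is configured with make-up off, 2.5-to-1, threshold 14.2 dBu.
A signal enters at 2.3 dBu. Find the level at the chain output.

Stage 1: 2.3 dBu is 12 dB over -9.7 dBu; at 12:1 that becomes 1 dB over, giving -8.7 dBu.
Stage 2: overshoot 4 dB → 4/8 = 0.5 dB → -12.2 dBu; +3 dB make-up → -9.2 dBu.
Stage 3: below threshold (-9.2 ≤ 14.2); passes unchanged; output -9.2 dBu.

-9.2 dBu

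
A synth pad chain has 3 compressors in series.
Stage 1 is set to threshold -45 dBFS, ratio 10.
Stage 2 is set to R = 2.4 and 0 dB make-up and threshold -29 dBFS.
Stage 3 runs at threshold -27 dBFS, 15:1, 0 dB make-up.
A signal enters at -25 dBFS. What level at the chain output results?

Stage 1: 20 dB above -45 dBFS, reduced 10:1 to 2 dB above → -43 dBFS.
Stage 2: below threshold (-43 ≤ -29); passes unchanged; output -43 dBFS.
Stage 3: below threshold (-43 ≤ -27); passes unchanged; output -43 dBFS.

-43 dBFS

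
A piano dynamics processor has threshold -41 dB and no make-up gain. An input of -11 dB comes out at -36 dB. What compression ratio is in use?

6:1

Input overshoot = -11 − (-41) = 30 dB; output overshoot = -36 − (-41) = 5 dB.
Ratio = 30 / 5 = 6.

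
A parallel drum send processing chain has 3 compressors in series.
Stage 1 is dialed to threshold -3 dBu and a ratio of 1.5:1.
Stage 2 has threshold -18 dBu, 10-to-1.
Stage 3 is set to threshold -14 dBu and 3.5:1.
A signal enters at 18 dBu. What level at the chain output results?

-15.1 dBu

Stage 1: 18 dBu is 21 dB over -3 dBu; at 1.5:1 that becomes 14 dB over, giving 11 dBu.
Stage 2: overshoot 29 dB → 29/10 = 2.9 dB → -15.1 dBu.
Stage 3: -15.1 dBu is at or below the -14 dBu threshold — no compression; output -15.1 dBu.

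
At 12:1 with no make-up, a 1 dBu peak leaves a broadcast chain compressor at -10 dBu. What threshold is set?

Input is 12 dB above T (since output overshoot × R = input overshoot: (-10 − T)·12 = 1 − T gives T = -11 dBu).
Check: -11 + (1 − (-11))/12 = -11 + 1 = -10 dBu. ✓

-11 dBu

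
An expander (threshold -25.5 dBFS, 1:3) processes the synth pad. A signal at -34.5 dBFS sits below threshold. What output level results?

Undershoot = (-25.5) − (-34.5) = 9 dB.
At 1:3, that expands to 27 dB under threshold.
Output = -25.5 − 27 = -52.5 dBFS.

-52.5 dBFS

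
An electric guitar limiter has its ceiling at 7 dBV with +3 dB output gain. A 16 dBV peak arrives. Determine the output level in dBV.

10 dBV

A brickwall limiter is an ∞:1 compressor: any input above the ceiling is clamped to 7 dBV.
Output gain then adds 3 dB: 7 + 3 = 10 dBV.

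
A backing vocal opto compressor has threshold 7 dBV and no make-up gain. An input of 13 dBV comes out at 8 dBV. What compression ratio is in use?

6:1

Input overshoot = 13 − 7 = 6 dB; output overshoot = 8 − 7 = 1 dB.
Ratio = 6 / 1 = 6.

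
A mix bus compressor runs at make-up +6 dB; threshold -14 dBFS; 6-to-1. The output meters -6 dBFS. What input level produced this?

Remove make-up: -6 − 6 = -12 dBFS.
That's 2 dB above the -14 dBFS threshold.
Before 6:1 compression the overshoot was 2 × 6 = 12 dB, so input = -14 + 12 = -2 dBFS.

-2 dBFS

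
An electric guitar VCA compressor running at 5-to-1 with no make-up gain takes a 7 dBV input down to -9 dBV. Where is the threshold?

-13 dBV

Let T be the threshold. Output overshoot = (input overshoot)/R, so -9 − T = (7 − T)/5.
5·(-9 − T) = 7 − T → 4·T = -45 − 7 = -52.
T = -52/4 = -13 dBV.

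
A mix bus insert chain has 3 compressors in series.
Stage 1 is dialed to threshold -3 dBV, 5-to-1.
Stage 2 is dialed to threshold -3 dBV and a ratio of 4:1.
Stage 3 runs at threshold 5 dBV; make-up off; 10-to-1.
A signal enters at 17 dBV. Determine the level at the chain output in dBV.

-2 dBV

Stage 1: 17 dBV is 20 dB over -3 dBV; at 5:1 that becomes 4 dB over, giving 1 dBV.
Stage 2: 1 dBV is 4 dB over -3 dBV; at 4:1 that becomes 1 dB over, giving -2 dBV.
Stage 3: -2 dBV ≤ 5 dBV, so stage 3 doesn't engage; output -2 dBV.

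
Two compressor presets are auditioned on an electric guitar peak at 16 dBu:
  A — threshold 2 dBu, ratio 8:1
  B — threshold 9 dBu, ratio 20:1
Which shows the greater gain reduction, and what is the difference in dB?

A: 14 dB over, compressed to 1.75 dB over, so 12.25 dB of GR.
B: 7 dB over, compressed to 0.35 dB over, so 6.65 dB of GR.
A reduces 5.6 dB more.

A, by 5.6 dB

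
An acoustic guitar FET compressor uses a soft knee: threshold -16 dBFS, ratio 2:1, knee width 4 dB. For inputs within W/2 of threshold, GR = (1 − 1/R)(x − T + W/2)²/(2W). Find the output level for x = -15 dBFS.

-15.5625 dBFS

x − T + W/2 = -15 − (-16) + 2 = 3.
GR = (1 − 1/2) × 3² / 8 = 0.5 × 9 / 8 = 0.5625 dB.
Output = -15 − 0.5625 = -15.5625 dBFS.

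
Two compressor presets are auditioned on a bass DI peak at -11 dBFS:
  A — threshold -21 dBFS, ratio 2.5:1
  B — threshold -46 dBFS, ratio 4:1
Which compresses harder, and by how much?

B, by 20.25 dB

A: overshoot 10 dB → output overshoot 4 dB → GR 6 dB.
B: overshoot 35 dB → output overshoot 8.75 dB → GR 26.25 dB.
B reduces 20.25 dB more.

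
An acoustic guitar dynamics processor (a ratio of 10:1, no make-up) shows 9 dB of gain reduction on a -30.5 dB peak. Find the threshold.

Let T be the threshold. Output overshoot = (input overshoot)/R, so -39.5 − T = (-30.5 − T)/10.
10·(-39.5 − T) = -30.5 − T → 9·T = -395 − (-30.5) = -364.5.
T = -364.5/9 = -40.5 dB.

-40.5 dB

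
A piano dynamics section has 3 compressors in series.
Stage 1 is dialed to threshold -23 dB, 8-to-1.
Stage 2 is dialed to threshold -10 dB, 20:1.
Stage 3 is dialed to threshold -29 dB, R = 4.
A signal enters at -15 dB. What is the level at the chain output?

Stage 1: -15 dB is 8 dB over -23 dB; at 8:1 that becomes 1 dB over, giving -22 dB.
Stage 2: -22 dB is at or below the -10 dB threshold — no compression; output -22 dB.
Stage 3: overshoot 7 dB → 7/4 = 1.75 dB → -27.25 dB.

-27.25 dB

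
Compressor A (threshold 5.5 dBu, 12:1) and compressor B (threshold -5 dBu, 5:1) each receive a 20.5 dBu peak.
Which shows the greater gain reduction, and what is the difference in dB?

A: GR = 15 − 15/12 = 13.75 dB.
B: GR = 25.5 − 25.5/5 = 20.4 dB.
Difference: 6.65 dB in favour of B.

B, by 6.65 dB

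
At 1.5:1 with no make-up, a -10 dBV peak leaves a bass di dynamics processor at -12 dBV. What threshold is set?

Gain reduction = -10 − (-12) = 2 dB; output overshoot = GR / (R − 1) = 2 / 0.5 = 4 dB.
Threshold = output − output overshoot = -12 − 4 = -16 dBV.

-16 dBV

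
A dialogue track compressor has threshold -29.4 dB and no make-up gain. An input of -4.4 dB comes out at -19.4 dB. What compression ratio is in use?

Input overshoot = -4.4 − (-29.4) = 25 dB; output overshoot = -19.4 − (-29.4) = 10 dB.
Ratio = 25 / 10 = 2.5.

2.5:1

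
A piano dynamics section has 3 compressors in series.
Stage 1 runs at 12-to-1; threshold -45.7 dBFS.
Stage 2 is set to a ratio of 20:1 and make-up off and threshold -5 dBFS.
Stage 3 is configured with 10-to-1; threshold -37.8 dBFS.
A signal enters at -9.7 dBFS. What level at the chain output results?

Stage 1: -9.7 dBFS is 36 dB over -45.7 dBFS; at 12:1 that becomes 3 dB over, giving -42.7 dBFS.
Stage 2: -42.7 dBFS ≤ -5 dBFS, so stage 2 doesn't engage; output -42.7 dBFS.
Stage 3: -42.7 dBFS is at or below the -37.8 dBFS threshold — no compression; output -42.7 dBFS.

-42.7 dBFS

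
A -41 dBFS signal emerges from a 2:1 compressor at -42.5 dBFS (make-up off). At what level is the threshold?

-44 dBFS

Input is 3 dB above T (since output overshoot × R = input overshoot: (-42.5 − T)·2 = -41 − T gives T = -44 dBFS).
Check: -44 + (-41 − (-44))/2 = -44 + 1.5 = -42.5 dBFS. ✓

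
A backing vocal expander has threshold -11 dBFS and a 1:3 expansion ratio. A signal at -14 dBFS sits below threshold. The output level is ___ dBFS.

-20 dBFS

Undershoot = (-11) − (-14) = 3 dB.
At 1:3, that expands to 9 dB under threshold.
Output = -11 − 9 = -20 dBFS.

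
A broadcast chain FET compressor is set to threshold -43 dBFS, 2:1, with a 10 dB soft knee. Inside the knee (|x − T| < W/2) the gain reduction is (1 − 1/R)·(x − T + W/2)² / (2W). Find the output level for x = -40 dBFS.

x − T + W/2 = -40 − (-43) + 5 = 8.
GR = (1 − 1/2) × 8² / 20 = 0.5 × 64 / 20 = 1.6 dB.
Output = -40 − 1.6 = -41.6 dBFS.

-41.6 dBFS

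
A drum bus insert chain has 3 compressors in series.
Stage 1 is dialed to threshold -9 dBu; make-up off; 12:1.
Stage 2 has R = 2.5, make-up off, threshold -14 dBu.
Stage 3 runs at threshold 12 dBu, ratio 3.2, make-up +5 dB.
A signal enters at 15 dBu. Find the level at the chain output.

-6.2 dBu

Stage 1: 15 dBu is 24 dB over -9 dBu; at 12:1 that becomes 2 dB over, giving -7 dBu.
Stage 2: 7 dB above -14 dBu, reduced 2.5:1 to 2.8 dB above → -11.2 dBu.
Stage 3: below threshold (-11.2 ≤ 12); passes unchanged; make-up brings it to -6.2 dBu.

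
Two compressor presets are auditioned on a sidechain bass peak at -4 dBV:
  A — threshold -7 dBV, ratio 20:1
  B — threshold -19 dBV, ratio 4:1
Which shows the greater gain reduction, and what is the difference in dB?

A: GR = 3 − 3/20 = 2.85 dB.
B: GR = 15 − 15/4 = 11.25 dB.
B applies 8.4 dB more gain reduction.

B, by 8.4 dB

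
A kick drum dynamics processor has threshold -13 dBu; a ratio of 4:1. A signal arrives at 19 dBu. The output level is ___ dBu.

-5 dBu

19 dBu sits 32 dB over threshold.
4:1 compression reduces that to 32/4 = 8 dB over.
Output = -13 + 8 = -5 dBu.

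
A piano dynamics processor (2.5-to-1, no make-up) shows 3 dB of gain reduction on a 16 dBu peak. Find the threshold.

Gain reduction = 16 − 13 = 3 dB; output overshoot = GR / (R − 1) = 3 / 1.5 = 2 dB.
Threshold = output − output overshoot = 13 − 2 = 11 dBu.

11 dBu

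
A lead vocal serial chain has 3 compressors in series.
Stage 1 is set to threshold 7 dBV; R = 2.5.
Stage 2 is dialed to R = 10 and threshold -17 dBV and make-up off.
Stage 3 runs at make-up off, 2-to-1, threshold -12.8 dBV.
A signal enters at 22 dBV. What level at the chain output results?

Stage 1: 22 dBV is 15 dB over 7 dBV; at 2.5:1 that becomes 6 dB over, giving 13 dBV.
Stage 2: overshoot 30 dB → 30/10 = 3 dB → -14 dBV.
Stage 3: below threshold (-14 ≤ -12.8); passes unchanged; output -14 dBV.

-14 dBV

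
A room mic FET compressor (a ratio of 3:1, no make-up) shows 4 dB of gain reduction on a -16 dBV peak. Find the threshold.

Input is 6 dB above T (since output overshoot × R = input overshoot: (-20 − T)·3 = -16 − T gives T = -22 dBV).
Check: -22 + (-16 − (-22))/3 = -22 + 2 = -20 dBV. ✓

-22 dBV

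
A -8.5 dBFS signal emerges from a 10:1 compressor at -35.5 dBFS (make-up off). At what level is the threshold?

Input is 30 dB above T (since output overshoot × R = input overshoot: (-35.5 − T)·10 = -8.5 − T gives T = -38.5 dBFS).
Check: -38.5 + (-8.5 − (-38.5))/10 = -38.5 + 3 = -35.5 dBFS. ✓

-38.5 dBFS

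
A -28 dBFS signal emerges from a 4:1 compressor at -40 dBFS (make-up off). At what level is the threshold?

Input is 16 dB above T (since output overshoot × R = input overshoot: (-40 − T)·4 = -28 − T gives T = -44 dBFS).
Check: -44 + (-28 − (-44))/4 = -44 + 4 = -40 dBFS. ✓

-44 dBFS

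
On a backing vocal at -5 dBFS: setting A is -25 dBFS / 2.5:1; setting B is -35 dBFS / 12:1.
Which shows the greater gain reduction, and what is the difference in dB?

B, by 15.5 dB

A: overshoot 20 dB → output overshoot 8 dB → GR 12 dB.
B: overshoot 30 dB → output overshoot 2.5 dB → GR 27.5 dB.
B applies 15.5 dB more gain reduction.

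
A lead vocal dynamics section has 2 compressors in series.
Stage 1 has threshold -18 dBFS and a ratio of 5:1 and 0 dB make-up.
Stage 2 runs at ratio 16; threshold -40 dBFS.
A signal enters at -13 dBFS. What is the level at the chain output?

-38.5625 dBFS

Stage 1: -13 dBFS is 5 dB over -18 dBFS; at 5:1 that becomes 1 dB over, giving -17 dBFS.
Stage 2: -17 dBFS is 23 dB over -40 dBFS; at 16:1 that becomes 1.4375 dB over, giving -38.5625 dBFS.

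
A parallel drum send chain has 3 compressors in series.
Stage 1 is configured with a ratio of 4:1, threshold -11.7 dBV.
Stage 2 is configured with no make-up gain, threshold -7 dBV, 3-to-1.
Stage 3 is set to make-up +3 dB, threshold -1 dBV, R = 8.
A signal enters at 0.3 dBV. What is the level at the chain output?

-5.7 dBV

Stage 1: 12 dB above -11.7 dBV, reduced 4:1 to 3 dB above → -8.7 dBV.
Stage 2: -8.7 dBV ≤ -7 dBV, so stage 2 doesn't engage; output -8.7 dBV.
Stage 3: -8.7 dBV is at or below the -1 dBV threshold — no compression; make-up brings it to -5.7 dBV.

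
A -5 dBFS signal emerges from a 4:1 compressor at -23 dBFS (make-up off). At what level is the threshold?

-29 dBFS

Input is 24 dB above T (since output overshoot × R = input overshoot: (-23 − T)·4 = -5 − T gives T = -29 dBFS).
Check: -29 + (-5 − (-29))/4 = -29 + 6 = -23 dBFS. ✓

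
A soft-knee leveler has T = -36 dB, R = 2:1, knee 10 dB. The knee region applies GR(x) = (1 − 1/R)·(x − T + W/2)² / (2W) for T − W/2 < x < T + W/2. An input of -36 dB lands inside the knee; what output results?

x − T + W/2 = -36 − (-36) + 5 = 5.
GR = (1 − 1/2) × 5² / 20 = 0.5 × 25 / 20 = 0.625 dB.
Output = -36 − 0.625 = -36.625 dB.

-36.625 dB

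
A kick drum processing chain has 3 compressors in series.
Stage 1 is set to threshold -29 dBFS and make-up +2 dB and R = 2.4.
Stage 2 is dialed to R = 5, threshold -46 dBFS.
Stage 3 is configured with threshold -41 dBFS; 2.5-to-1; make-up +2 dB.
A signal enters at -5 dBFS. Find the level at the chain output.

Stage 1: 24 dB above -29 dBFS, reduced 2.4:1 to 10 dB above → -19 dBFS; +2 dB make-up → -17 dBFS.
Stage 2: overshoot 29 dB → 29/5 = 5.8 dB → -40.2 dBFS.
Stage 3: 0.8 dB above -41 dBFS, reduced 2.5:1 to 0.32 dB above → -40.68 dBFS; +2 dB make-up → -38.68 dBFS.

-38.68 dBFS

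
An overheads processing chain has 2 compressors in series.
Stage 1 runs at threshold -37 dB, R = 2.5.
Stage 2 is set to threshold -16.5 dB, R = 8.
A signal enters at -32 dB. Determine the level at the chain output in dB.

Stage 1: overshoot 5 dB → 5/2.5 = 2 dB → -35 dB.
Stage 2: -35 dB ≤ -16.5 dB, so stage 2 doesn't engage; output -35 dB.

-35 dB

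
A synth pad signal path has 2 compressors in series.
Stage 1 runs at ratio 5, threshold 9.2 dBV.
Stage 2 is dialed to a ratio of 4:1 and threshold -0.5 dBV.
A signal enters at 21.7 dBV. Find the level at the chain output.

Stage 1: 12.5 dB above 9.2 dBV, reduced 5:1 to 2.5 dB above → 11.7 dBV.
Stage 2: 12.2 dB above -0.5 dBV, reduced 4:1 to 3.05 dB above → 2.55 dBV.

2.55 dBV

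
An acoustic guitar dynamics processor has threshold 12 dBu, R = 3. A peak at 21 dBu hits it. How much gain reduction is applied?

6 dB

The signal is 9 dB above threshold.
At 3:1, output sits 9/3 = 3 dB above threshold.
So the signal is attenuated by 9 − 3 = 6 dB.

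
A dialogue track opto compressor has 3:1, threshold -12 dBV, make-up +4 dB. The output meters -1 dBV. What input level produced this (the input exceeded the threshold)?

Before make-up, the level was -1 − 4 = -5 dBV.
The compressed level sits -5 − (-12) = 7 dB over threshold.
Before 3:1 compression the overshoot was 7 × 3 = 21 dB, so input = -12 + 21 = 9 dBV.

9 dBV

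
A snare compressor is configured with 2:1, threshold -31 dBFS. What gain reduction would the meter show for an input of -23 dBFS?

-23 dBFS exceeds the threshold by 8 dB.
A 2:1 ratio leaves 4 dB of that excess.
GR = overshoot in − overshoot out = 8 − 4 = 4 dB.

4 dB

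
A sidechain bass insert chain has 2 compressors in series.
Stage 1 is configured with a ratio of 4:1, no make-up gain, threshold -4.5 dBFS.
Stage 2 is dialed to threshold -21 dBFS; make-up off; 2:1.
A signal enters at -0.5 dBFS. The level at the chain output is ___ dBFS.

-12.25 dBFS

Stage 1: -0.5 dBFS is 4 dB over -4.5 dBFS; at 4:1 that becomes 1 dB over, giving -3.5 dBFS.
Stage 2: -3.5 dBFS is 17.5 dB over -21 dBFS; at 2:1 that becomes 8.75 dB over, giving -12.25 dBFS.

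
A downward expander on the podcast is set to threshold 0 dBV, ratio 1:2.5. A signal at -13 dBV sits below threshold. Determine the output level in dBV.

Undershoot = 0 − (-13) = 13 dB.
At 1:2.5, that expands to 32.5 dB under threshold.
Output = 0 − 32.5 = -32.5 dBV.

-32.5 dBV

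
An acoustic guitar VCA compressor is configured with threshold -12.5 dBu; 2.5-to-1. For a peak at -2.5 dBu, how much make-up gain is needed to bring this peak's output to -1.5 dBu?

7 dB

The peak compresses to -12.5 + 10/2.5 = -8.5 dBu.
To reach -1.5 dBu requires -1.5 − (-8.5) = 7 dB of make-up.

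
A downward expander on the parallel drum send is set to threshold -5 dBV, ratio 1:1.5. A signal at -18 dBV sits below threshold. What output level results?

Below threshold, a 1:1.5 expander applies gain = (1.5−1)×(T − x) of attenuation.
(1.5−1) × 13 = 6.5 dB, so output = -18 − 6.5 = -24.5 dBV.

-24.5 dBV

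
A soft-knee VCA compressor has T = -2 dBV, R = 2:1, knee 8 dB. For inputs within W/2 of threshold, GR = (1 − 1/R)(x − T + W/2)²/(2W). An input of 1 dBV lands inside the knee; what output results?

x − T + W/2 = 1 − (-2) + 4 = 7.
GR = (1 − 1/2) × 7² / 16 = 0.5 × 49 / 16 = 1.53125 dB.
Output = 1 − 1.53125 = -0.53125 dBV.

-0.53125 dBV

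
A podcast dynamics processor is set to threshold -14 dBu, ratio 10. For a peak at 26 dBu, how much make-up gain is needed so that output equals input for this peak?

Without make-up, output = threshold + overshoot/10 = -14 + 4 = -10 dBu.
Gap to target: 36 dB.

36 dB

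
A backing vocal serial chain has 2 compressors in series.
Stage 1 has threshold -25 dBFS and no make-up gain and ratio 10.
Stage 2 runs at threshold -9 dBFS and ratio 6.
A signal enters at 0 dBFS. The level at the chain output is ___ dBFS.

Stage 1: overshoot 25 dB → 25/10 = 2.5 dB → -22.5 dBFS.
Stage 2: -22.5 dBFS ≤ -9 dBFS, so stage 2 doesn't engage; output -22.5 dBFS.

-22.5 dBFS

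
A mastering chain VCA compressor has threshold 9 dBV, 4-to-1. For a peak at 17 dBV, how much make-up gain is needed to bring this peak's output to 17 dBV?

6 dB

The peak compresses to 9 + 8/4 = 11 dBV.
To reach 17 dBV requires 17 − 11 = 6 dB of make-up.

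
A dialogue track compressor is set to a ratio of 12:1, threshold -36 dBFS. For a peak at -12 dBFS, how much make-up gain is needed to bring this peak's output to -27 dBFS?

Without make-up, output = threshold + overshoot/12 = -36 + 2 = -34 dBFS.
Gap to target: 7 dB.

7 dB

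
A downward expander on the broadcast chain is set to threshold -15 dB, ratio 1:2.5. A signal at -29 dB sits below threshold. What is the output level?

Below threshold, a 1:2.5 expander applies gain = (2.5−1)×(T − x) of attenuation.
(2.5−1) × 14 = 21 dB, so output = -29 − 21 = -50 dB.

-50 dB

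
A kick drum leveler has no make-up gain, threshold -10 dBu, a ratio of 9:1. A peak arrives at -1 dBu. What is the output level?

-1 dBu sits 9 dB over threshold.
9:1 compression reduces that to 9/9 = 1 dB over.
That puts the output at -9 dBu.

-9 dBu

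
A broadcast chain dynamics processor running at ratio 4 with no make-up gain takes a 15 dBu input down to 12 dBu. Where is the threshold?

Gain reduction = 15 − 12 = 3 dB; output overshoot = GR / (R − 1) = 3 / 3 = 1 dB.
Threshold = output − output overshoot = 12 − 1 = 11 dBu.

11 dBu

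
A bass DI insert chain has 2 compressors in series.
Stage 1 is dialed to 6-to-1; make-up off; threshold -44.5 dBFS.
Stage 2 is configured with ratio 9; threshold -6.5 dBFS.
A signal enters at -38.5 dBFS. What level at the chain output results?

Stage 1: 6 dB above -44.5 dBFS, reduced 6:1 to 1 dB above → -43.5 dBFS.
Stage 2: below threshold (-43.5 ≤ -6.5); passes unchanged; output -43.5 dBFS.

-43.5 dBFS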